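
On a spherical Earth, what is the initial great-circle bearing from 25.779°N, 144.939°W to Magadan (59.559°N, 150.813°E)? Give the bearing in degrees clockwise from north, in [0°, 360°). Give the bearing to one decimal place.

326.2°

Δλ = 150.813 − -144.939 = 295.752°; wrapped into (−180°, 180°]: -64.248°.
θ = atan2( sin Δλ · cos φ₂ , cos φ₁ · sin φ₂ − sin φ₁ · cos φ₂ · cos Δλ )
  = atan2(-0.45633, 0.68061) = -33.841° → normalised to [0°, 360°): 326.159°.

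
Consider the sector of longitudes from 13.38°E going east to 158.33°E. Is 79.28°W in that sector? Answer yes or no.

No

Band width going east from +13.38° to +158.33°: ((158.33 − 13.38) mod 360) = 144.95°.
Offset of -79.28° east of the west edge: ((-79.28 − 13.38) mod 360) = 267.34°.
267.34° > 144.95° ⇒ outside.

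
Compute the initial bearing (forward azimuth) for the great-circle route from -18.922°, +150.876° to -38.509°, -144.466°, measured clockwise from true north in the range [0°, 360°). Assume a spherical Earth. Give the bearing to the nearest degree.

124°

Δλ = -144.466 − 150.876 = -295.342°; wrapped into (−180°, 180°]: 64.658°.
θ = atan2( sin Δλ · cos φ₂ , cos φ₁ · sin φ₂ − sin φ₁ · cos φ₂ · cos Δλ )
  = atan2(0.70721, -0.48038) = 124.187° → normalised to [0°, 360°): 124.187°.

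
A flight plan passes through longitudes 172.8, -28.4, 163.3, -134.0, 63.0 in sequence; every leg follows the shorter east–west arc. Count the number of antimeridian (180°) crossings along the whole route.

4

Leg 1: +172.8° → -28.4°, shortest Δλ = 158.8° (east) — crosses 180°.
Leg 2: -28.4° → +163.3°, shortest Δλ = -168.3° (west) — crosses 180°.
Leg 3: +163.3° → -134.0°, shortest Δλ = 62.7° (east) — crosses 180°.
Leg 4: -134.0° → +63.0°, shortest Δλ = -163.0° (west) — crosses 180°.
Total crossings: 4.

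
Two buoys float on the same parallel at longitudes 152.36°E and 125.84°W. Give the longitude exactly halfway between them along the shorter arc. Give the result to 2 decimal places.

Signed shortest Δλ from +152.36° to -125.84° is +81.80°.
Midpoint longitude = +152.36° + (+81.80°)/2 = +152.36° + 40.90° = +193.26°.
Normalise into (−180°, 180°]: -166.74°.
(The naïve average (+152.36 + -125.84)/2 = 13.26° is on the wrong side of the globe.)

166.74°W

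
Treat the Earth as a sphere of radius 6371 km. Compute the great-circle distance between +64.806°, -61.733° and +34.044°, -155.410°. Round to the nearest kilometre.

6789 km

Δλ = -155.410 − -61.733 = -93.677°.
Δφ = 34.044 − 64.806 = -30.762°.
a = sin²(Δφ/2) + cos φ₁ · cos φ₂ · sin²(Δλ/2) = 0.258024.
c = 2·atan2(√a, √(1−a)) = 1.06563 rad → d = 6371·c ≈ 6789.13 km.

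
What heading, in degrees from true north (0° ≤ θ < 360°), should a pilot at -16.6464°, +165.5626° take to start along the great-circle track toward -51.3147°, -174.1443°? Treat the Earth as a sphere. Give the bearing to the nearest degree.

Δλ = -174.1443 − 165.5626 = -339.7069°; wrapped into (−180°, 180°]: 20.2931°.
θ = atan2( sin Δλ · cos φ₂ , cos φ₁ · sin φ₂ − sin φ₁ · cos φ₂ · cos Δλ )
  = atan2(0.21678, -0.57994) = 159.504° → normalised to [0°, 360°): 159.504°.

160°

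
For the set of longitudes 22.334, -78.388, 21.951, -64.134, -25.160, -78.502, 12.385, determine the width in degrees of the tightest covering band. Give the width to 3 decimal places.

Sort the longitudes: -78.502°, -78.388°, -64.134°, -25.160°, +12.385°, +21.951°, +22.334°.
Eastward gaps between consecutive values (wrapping around): 0.114°, 14.254°, 38.974°, 37.545°, 9.566°, 0.383°, 259.164°.
Largest gap = 259.164° ⇒ minimal covering band is its complement: 360° − 259.164° = 100.836°.
Band runs from -78.502° eastward to +22.334°.

100.836°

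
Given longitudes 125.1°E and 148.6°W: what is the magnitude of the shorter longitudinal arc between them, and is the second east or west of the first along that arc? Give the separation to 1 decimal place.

86.3° east

Raw difference: -148.6 − 125.1 = -273.7°.
Normalise into (−180°, 180°]: -273.7° + 360° = 86.3°.
Positive ⇒ the second point lies to the east; separation 86.3°.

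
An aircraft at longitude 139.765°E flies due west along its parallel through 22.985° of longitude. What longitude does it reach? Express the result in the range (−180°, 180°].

116.780°E

Start at +139.765°; shift −22.985° → +116.780°.
+116.780° already lies in (−180°, 180°].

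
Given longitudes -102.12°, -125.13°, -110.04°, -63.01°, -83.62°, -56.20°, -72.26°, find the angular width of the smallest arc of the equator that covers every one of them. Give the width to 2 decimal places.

68.93°

Sort the longitudes: -125.13°, -110.04°, -102.12°, -83.62°, -72.26°, -63.01°, -56.20°.
Eastward gaps between consecutive values (wrapping around): 15.09°, 7.92°, 18.50°, 11.36°, 9.25°, 6.81°, 291.07°.
Largest gap = 291.07° ⇒ minimal covering band is its complement: 360° − 291.07° = 68.93°.
Band runs from -125.13° eastward to -56.20°.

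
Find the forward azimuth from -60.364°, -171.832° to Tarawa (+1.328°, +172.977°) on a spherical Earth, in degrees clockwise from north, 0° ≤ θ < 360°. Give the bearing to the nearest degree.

Δλ = 172.977 − -171.832 = 344.809°; wrapped into (−180°, 180°]: -15.191°.
θ = atan2( sin Δλ · cos φ₂ , cos φ₁ · sin φ₂ − sin φ₁ · cos φ₂ · cos Δλ )
  = atan2(-0.26197, 0.85005) = -17.128° → normalised to [0°, 360°): 342.872°.

343°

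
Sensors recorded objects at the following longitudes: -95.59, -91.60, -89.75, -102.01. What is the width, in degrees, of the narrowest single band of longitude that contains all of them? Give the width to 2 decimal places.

Sort the longitudes: -102.01°, -95.59°, -91.60°, -89.75°.
Eastward gaps between consecutive values (wrapping around): 6.42°, 3.99°, 1.85°, 347.74°.
Largest gap = 347.74° ⇒ minimal covering band is its complement: 360° − 347.74° = 12.26°.
Band runs from -102.01° eastward to -89.75°.

12.26°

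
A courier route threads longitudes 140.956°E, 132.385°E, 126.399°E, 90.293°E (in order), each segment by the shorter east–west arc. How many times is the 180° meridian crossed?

0

Leg 1: +140.956° → +132.385°, shortest Δλ = -8.571° (west) — does not cross 180°.
Leg 2: +132.385° → +126.399°, shortest Δλ = -5.986° (west) — does not cross 180°.
Leg 3: +126.399° → +90.293°, shortest Δλ = -36.106° (west) — does not cross 180°.
Total crossings: 0.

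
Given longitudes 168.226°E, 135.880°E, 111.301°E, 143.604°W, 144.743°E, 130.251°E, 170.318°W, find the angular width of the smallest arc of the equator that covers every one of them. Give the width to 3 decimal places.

Sort the longitudes: -170.318°, -143.604°, +111.301°, +130.251°, +135.880°, +144.743°, +168.226°.
Eastward gaps between consecutive values (wrapping around): 26.714°, 254.905°, 18.950°, 5.629°, 8.863°, 23.483°, 21.456°.
Largest gap = 254.905° ⇒ minimal covering band is its complement: 360° − 254.905° = 105.095°.
Band runs from +111.301° eastward to -143.604°, crossing the antimeridian.

105.095°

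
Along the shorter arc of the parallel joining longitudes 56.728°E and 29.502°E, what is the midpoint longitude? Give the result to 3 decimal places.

43.115°E

Signed shortest Δλ from +56.728° to +29.502° is -27.226°.
Midpoint longitude = +56.728° + (-27.226°)/2 = +56.728° − 13.613° = +43.115°.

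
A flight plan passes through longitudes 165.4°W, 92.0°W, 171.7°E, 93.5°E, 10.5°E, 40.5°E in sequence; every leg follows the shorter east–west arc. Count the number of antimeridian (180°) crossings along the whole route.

Leg 1: -165.4° → -92.0°, shortest Δλ = 73.4° (east) — does not cross 180°.
Leg 2: -92.0° → +171.7°, shortest Δλ = -96.3° (west) — crosses 180°.
Leg 3: +171.7° → +93.5°, shortest Δλ = -78.2° (west) — does not cross 180°.
Leg 4: +93.5° → +10.5°, shortest Δλ = -83.0° (west) — does not cross 180°.
Leg 5: +10.5° → +40.5°, shortest Δλ = 30.0° (east) — does not cross 180°.
Total crossings: 1.

1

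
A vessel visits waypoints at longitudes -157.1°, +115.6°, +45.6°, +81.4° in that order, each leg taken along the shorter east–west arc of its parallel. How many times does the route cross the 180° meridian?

Leg 1: -157.1° → +115.6°, shortest Δλ = -87.3° (west) — crosses 180°.
Leg 2: +115.6° → +45.6°, shortest Δλ = -70.0° (west) — does not cross 180°.
Leg 3: +45.6° → +81.4°, shortest Δλ = 35.8° (east) — does not cross 180°.
Total crossings: 1.

1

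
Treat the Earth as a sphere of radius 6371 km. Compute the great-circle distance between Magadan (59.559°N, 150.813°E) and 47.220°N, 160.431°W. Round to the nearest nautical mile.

1845 nmi

Δλ = -160.431 − 150.813 = -311.244°; wrapped into (−180°, 180°]: 48.756°.
Δφ = 47.220 − 59.559 = -12.339°.
a = sin²(Δφ/2) + cos φ₁ · cos φ₂ · sin²(Δλ/2) = 0.070175.
c = 2·atan2(√a, √(1−a)) = 0.53621 rad → d = 6371·c ≈ 3416.20 km ≈ 1844.60 nmi.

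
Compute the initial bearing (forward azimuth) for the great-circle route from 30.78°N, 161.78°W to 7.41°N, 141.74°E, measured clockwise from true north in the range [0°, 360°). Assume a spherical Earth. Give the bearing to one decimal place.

258.4°

Δλ = 141.74 − -161.78 = 303.52°; wrapped into (−180°, 180°]: -56.48°.
θ = atan2( sin Δλ · cos φ₂ , cos φ₁ · sin φ₂ − sin φ₁ · cos φ₂ · cos Δλ )
  = atan2(-0.82673, -0.16944) = -101.582° → normalised to [0°, 360°): 258.418°.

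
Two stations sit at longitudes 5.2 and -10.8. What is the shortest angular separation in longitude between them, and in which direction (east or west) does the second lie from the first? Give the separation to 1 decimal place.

16.0° west

Raw difference: -10.8 − 5.2 = -16.0°.
Normalise into (−180°, 180°]: -16.0° stays -16.0°.
Negative ⇒ the second point lies to the west; separation 16.0°.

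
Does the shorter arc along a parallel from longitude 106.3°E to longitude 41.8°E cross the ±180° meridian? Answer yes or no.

No

Signed shortest Δλ = ((41.8 − 106.3 + 180) mod 360) − 180 = -64.5°.
Going west by 64.5° from +106.3° reaches +41.8° without touching 180°.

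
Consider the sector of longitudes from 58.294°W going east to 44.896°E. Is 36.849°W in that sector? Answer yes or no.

Band width going east from -58.294° to +44.896°: ((44.896 − -58.294) mod 360) = 103.190°.
Offset of -36.849° east of the west edge: ((-36.849 − -58.294) mod 360) = 21.445°.
21.445° ≤ 103.190° ⇒ inside.

Yes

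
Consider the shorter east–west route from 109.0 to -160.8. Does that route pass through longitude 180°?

Yes

Naïve |-160.8 − 109.0| = 269.8° > 180°, so the shorter arc goes the other way round — across 180°.
Signed shortest Δλ = ((-160.8 − 109.0 + 180) mod 360) − 180 = 90.2°.
Going east by 90.2° from +109.0° passes through 180° before reaching -160.8°.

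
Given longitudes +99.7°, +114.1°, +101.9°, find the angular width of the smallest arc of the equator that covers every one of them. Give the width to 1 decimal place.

14.4°

Sort the longitudes: +99.7°, +101.9°, +114.1°.
Eastward gaps between consecutive values (wrapping around): 2.2°, 12.2°, 345.6°.
Largest gap = 345.6° ⇒ minimal covering band is its complement: 360° − 345.6° = 14.4°.
Band runs from +99.7° eastward to +114.1°.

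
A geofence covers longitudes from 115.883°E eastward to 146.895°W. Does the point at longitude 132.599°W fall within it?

No

Band width going east from +115.883° to -146.895°: ((-146.895 − 115.883) mod 360) = 97.222°.
Offset of -132.599° east of the west edge: ((-132.599 − 115.883) mod 360) = 111.518°.
111.518° > 97.222° ⇒ outside.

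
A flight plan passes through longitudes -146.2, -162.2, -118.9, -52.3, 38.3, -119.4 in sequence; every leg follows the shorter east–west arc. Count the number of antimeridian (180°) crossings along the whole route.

Leg 1: -146.2° → -162.2°, shortest Δλ = -16.0° (west) — does not cross 180°.
Leg 2: -162.2° → -118.9°, shortest Δλ = 43.3° (east) — does not cross 180°.
Leg 3: -118.9° → -52.3°, shortest Δλ = 66.6° (east) — does not cross 180°.
Leg 4: -52.3° → +38.3°, shortest Δλ = 90.6° (east) — does not cross 180°.
Leg 5: +38.3° → -119.4°, shortest Δλ = -157.7° (west) — does not cross 180°.
Total crossings: 0.

0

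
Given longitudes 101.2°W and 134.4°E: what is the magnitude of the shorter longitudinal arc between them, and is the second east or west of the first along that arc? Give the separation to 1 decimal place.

124.4° west

Raw difference: 134.4 − -101.2 = 235.6°.
Normalise into (−180°, 180°]: 235.6° − 360° = -124.4°.
Negative ⇒ the second point lies to the west; separation 124.4°.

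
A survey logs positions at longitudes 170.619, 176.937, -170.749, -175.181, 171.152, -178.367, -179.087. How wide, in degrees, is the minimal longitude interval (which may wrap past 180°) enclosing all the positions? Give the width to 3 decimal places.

Sort the longitudes: -179.087°, -178.367°, -175.181°, -170.749°, +170.619°, +171.152°, +176.937°.
Eastward gaps between consecutive values (wrapping around): 0.720°, 3.186°, 4.432°, 341.368°, 0.533°, 5.785°, 3.976°.
Largest gap = 341.368° ⇒ minimal covering band is its complement: 360° − 341.368° = 18.632°.
Band runs from +170.619° eastward to -170.749°, crossing the antimeridian.

18.632°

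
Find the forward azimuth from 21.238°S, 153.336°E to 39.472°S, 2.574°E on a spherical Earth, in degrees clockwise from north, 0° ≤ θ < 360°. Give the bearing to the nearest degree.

Δλ = 2.574 − 153.336 = -150.762°.
θ = atan2( sin Δλ · cos φ₂ , cos φ₁ · sin φ₂ − sin φ₁ · cos φ₂ · cos Δλ )
  = atan2(-0.37704, -0.83653) = -155.738° → normalised to [0°, 360°): 204.262°.

204°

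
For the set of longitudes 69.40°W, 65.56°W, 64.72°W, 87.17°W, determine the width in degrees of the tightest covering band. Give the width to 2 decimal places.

Sort the longitudes: -87.17°, -69.40°, -65.56°, -64.72°.
Eastward gaps between consecutive values (wrapping around): 17.77°, 3.84°, 0.84°, 337.55°.
Largest gap = 337.55° ⇒ minimal covering band is its complement: 360° − 337.55° = 22.45°.
Band runs from -87.17° eastward to -64.72°.

22.45°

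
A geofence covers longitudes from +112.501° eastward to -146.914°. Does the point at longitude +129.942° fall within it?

Band width going east from +112.501° to -146.914°: ((-146.914 − 112.501) mod 360) = 100.585°.
Offset of +129.942° east of the west edge: ((129.942 − 112.501) mod 360) = 17.441°.
17.441° ≤ 100.585° ⇒ inside.

Yes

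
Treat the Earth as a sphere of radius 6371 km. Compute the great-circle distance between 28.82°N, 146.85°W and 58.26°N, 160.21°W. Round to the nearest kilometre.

3432 km

Δλ = -160.21 − -146.85 = -13.36°.
Δφ = 58.26 − 28.82 = 29.44°.
a = sin²(Δφ/2) + cos φ₁ · cos φ₂ · sin²(Δλ/2) = 0.070801.
c = 2·atan2(√a, √(1−a)) = 0.53866 rad → d = 6371·c ≈ 3431.79 km.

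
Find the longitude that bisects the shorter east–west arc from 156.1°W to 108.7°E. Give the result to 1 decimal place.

156.3°E

Signed shortest Δλ from -156.1° to +108.7° is -95.2°.
Midpoint longitude = -156.1° + (-95.2°)/2 = -156.1° − 47.6° = -203.7°.
Normalise into (−180°, 180°]: +156.3°.
(The naïve average (-156.1 + +108.7)/2 = -23.7° is on the wrong side of the globe.)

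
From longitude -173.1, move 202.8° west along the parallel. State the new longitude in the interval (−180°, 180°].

-15.9°

Start at -173.1°; shift −202.8° → -375.9°.
-375.9° lies outside (−180°, 180°]; add 360° → -15.9°.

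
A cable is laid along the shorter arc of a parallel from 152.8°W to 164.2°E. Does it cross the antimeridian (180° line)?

Naïve |164.2 − -152.8| = 317.0° > 180°, so the shorter arc goes the other way round — across 180°.
Signed shortest Δλ = ((164.2 − -152.8 + 180) mod 360) − 180 = -43.0°.
Going west by 43.0° from -152.8° passes through 180° before reaching +164.2°.

Yes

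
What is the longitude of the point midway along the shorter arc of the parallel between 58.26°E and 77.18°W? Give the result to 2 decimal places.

Signed shortest Δλ from +58.26° to -77.18° is -135.44°.
Midpoint longitude = +58.26° + (-135.44°)/2 = +58.26° − 67.72° = -9.46°.

9.46°W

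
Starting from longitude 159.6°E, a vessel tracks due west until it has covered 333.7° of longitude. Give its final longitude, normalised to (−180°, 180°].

Start at +159.6°; shift −333.7° → -174.1°.
-174.1° already lies in (−180°, 180°].

174.1°W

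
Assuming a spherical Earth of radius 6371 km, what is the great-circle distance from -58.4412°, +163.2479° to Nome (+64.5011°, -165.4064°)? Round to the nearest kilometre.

Δλ = -165.4064 − 163.2479 = -328.6543°; wrapped into (−180°, 180°]: 31.3457°.
Δφ = 64.5011 − -58.4412 = 122.9423°.
a = sin²(Δφ/2) + cos φ₁ · cos φ₂ · sin²(Δλ/2) = 0.788340.
c = 2·atan2(√a, √(1−a)) = 2.18545 rad → d = 6371·c ≈ 13923.53 km.

13924 km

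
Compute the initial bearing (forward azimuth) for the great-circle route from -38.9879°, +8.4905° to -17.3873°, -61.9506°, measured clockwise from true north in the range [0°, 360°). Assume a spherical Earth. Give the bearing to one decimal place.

Δλ = -61.9506 − 8.4905 = -70.4411°.
θ = atan2( sin Δλ · cos φ₂ , cos φ₁ · sin φ₂ − sin φ₁ · cos φ₂ · cos Δλ )
  = atan2(-0.89924, -0.03127) = -91.992° → normalised to [0°, 360°): 268.008°.

268.0°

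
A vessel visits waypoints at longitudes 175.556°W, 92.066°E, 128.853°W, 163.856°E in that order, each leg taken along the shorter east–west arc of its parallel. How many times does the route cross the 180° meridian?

Leg 1: -175.556° → +92.066°, shortest Δλ = -92.378° (west) — crosses 180°.
Leg 2: +92.066° → -128.853°, shortest Δλ = 139.081° (east) — crosses 180°.
Leg 3: -128.853° → +163.856°, shortest Δλ = -67.291° (west) — crosses 180°.
Total crossings: 3.

3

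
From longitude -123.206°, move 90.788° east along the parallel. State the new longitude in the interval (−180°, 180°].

-32.418°

Start at -123.206°; shift +90.788° → -32.418°.
-32.418° already lies in (−180°, 180°].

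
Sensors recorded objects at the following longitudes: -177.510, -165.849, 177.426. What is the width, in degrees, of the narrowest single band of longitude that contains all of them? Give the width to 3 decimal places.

16.725°

Sort the longitudes: -177.510°, -165.849°, +177.426°.
Eastward gaps between consecutive values (wrapping around): 11.661°, 343.275°, 5.064°.
Largest gap = 343.275° ⇒ minimal covering band is its complement: 360° − 343.275° = 16.725°.
Band runs from +177.426° eastward to -165.849°, crossing the antimeridian.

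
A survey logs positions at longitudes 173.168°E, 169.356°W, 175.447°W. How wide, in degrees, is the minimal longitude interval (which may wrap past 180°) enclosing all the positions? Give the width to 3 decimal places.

Sort the longitudes: -175.447°, -169.356°, +173.168°.
Eastward gaps between consecutive values (wrapping around): 6.091°, 342.524°, 11.385°.
Largest gap = 342.524° ⇒ minimal covering band is its complement: 360° − 342.524° = 17.476°.
Band runs from +173.168° eastward to -169.356°, crossing the antimeridian.

17.476°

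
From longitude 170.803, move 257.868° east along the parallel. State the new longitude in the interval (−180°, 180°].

Start at +170.803°; shift +257.868° → +428.671°.
+428.671° lies outside (−180°, 180°]; subtract 360° → +68.671°.

+68.671°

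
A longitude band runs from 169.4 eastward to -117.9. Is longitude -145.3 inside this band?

Yes

Band width going east from +169.4° to -117.9°: ((-117.9 − 169.4) mod 360) = 72.7°.
Offset of -145.3° east of the west edge: ((-145.3 − 169.4) mod 360) = 45.3°.
45.3° ≤ 72.7° ⇒ inside.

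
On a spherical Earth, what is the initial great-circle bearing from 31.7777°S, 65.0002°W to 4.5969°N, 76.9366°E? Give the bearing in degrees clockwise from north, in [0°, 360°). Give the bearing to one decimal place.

Δλ = 76.9366 − -65.0002 = 141.9368°.
θ = atan2( sin Δλ · cos φ₂ , cos φ₁ · sin φ₂ − sin φ₁ · cos φ₂ · cos Δλ )
  = atan2(0.61455, -0.34516) = 119.321° → normalised to [0°, 360°): 119.321°.

119.3°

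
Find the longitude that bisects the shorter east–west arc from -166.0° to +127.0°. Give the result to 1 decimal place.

Signed shortest Δλ from -166.0° to +127.0° is -67.0°.
Midpoint longitude = -166.0° + (-67.0°)/2 = -166.0° − 33.5° = -199.5°.
Normalise into (−180°, 180°]: +160.5°.
(The naïve average (-166.0 + +127.0)/2 = -19.5° is on the wrong side of the globe.)

+160.5°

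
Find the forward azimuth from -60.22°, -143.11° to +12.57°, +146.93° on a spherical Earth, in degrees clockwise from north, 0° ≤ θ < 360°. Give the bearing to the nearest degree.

293°

Δλ = 146.93 − -143.11 = 290.04°; wrapped into (−180°, 180°]: -69.96°.
θ = atan2( sin Δλ · cos φ₂ , cos φ₁ · sin φ₂ − sin φ₁ · cos φ₂ · cos Δλ )
  = atan2(-0.91694, 0.39838) = -66.516° → normalised to [0°, 360°): 293.484°.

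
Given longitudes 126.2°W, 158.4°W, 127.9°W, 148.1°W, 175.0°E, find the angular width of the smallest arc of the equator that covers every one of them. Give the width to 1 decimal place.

58.8°

Sort the longitudes: -158.4°, -148.1°, -127.9°, -126.2°, +175.0°.
Eastward gaps between consecutive values (wrapping around): 10.3°, 20.2°, 1.7°, 301.2°, 26.6°.
Largest gap = 301.2° ⇒ minimal covering band is its complement: 360° − 301.2° = 58.8°.
Band runs from +175.0° eastward to -126.2°, crossing the antimeridian.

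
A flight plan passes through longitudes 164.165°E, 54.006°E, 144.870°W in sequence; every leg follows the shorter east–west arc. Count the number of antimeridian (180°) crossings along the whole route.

Leg 1: +164.165° → +54.006°, shortest Δλ = -110.159° (west) — does not cross 180°.
Leg 2: +54.006° → -144.870°, shortest Δλ = 161.124° (east) — crosses 180°.
Total crossings: 1.

1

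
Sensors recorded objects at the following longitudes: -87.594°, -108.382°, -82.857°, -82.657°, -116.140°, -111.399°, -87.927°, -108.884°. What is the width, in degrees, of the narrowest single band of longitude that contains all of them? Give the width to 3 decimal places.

33.483°

Sort the longitudes: -116.140°, -111.399°, -108.884°, -108.382°, -87.927°, -87.594°, -82.857°, -82.657°.
Eastward gaps between consecutive values (wrapping around): 4.741°, 2.515°, 0.502°, 20.455°, 0.333°, 4.737°, 0.200°, 326.517°.
Largest gap = 326.517° ⇒ minimal covering band is its complement: 360° − 326.517° = 33.483°.
Band runs from -116.140° eastward to -82.657°.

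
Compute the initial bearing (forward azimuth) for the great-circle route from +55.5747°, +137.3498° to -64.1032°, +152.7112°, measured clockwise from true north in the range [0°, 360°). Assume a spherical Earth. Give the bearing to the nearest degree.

Δλ = 152.7112 − 137.3498 = 15.3614°.
θ = atan2( sin Δλ · cos φ₂ , cos φ₁ · sin φ₂ − sin φ₁ · cos φ₂ · cos Δλ )
  = atan2(0.11570, -0.85595) = 172.302° → normalised to [0°, 360°): 172.302°.

172°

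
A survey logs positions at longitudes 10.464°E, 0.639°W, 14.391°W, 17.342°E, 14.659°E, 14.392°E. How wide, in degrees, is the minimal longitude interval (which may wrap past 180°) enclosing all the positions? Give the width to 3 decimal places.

Sort the longitudes: -14.391°, -0.639°, +10.464°, +14.392°, +14.659°, +17.342°.
Eastward gaps between consecutive values (wrapping around): 13.752°, 11.103°, 3.928°, 0.267°, 2.683°, 328.267°.
Largest gap = 328.267° ⇒ minimal covering band is its complement: 360° − 328.267° = 31.733°.
Band runs from -14.391° eastward to +17.342°.

31.733°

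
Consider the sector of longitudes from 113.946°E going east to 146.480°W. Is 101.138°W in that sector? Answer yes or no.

Band width going east from +113.946° to -146.480°: ((-146.480 − 113.946) mod 360) = 99.574°.
Offset of -101.138° east of the west edge: ((-101.138 − 113.946) mod 360) = 144.916°.
144.916° > 99.574° ⇒ outside.

No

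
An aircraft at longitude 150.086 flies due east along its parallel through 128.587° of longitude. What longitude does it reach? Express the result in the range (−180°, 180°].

-81.327°

Start at +150.086°; shift +128.587° → +278.673°.
+278.673° lies outside (−180°, 180°]; subtract 360° → -81.327°.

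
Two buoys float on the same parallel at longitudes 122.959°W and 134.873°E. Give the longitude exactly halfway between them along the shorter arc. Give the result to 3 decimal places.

174.043°W

Signed shortest Δλ from -122.959° to +134.873° is -102.168°.
Midpoint longitude = -122.959° + (-102.168°)/2 = -122.959° − 51.084° = -174.043°.
(The naïve average (-122.959 + +134.873)/2 = 5.957° is on the wrong side of the globe.)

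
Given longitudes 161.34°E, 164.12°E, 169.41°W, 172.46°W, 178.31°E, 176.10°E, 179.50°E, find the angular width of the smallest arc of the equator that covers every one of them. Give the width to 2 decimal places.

29.25°

Sort the longitudes: -172.46°, -169.41°, +161.34°, +164.12°, +176.10°, +178.31°, +179.50°.
Eastward gaps between consecutive values (wrapping around): 3.05°, 330.75°, 2.78°, 11.98°, 2.21°, 1.19°, 8.04°.
Largest gap = 330.75° ⇒ minimal covering band is its complement: 360° − 330.75° = 29.25°.
Band runs from +161.34° eastward to -169.41°, crossing the antimeridian.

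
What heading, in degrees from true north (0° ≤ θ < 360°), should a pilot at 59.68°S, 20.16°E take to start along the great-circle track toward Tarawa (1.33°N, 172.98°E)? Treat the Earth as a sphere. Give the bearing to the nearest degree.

Δλ = 172.98 − 20.16 = 152.82°.
θ = atan2( sin Δλ · cos φ₂ , cos φ₁ · sin φ₂ − sin φ₁ · cos φ₂ · cos Δλ )
  = atan2(0.45666, -0.75597) = 148.865° → normalised to [0°, 360°): 148.865°.

149°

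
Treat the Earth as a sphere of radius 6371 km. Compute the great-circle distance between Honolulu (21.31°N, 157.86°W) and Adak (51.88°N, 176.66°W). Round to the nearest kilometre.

Δλ = -176.66 − -157.86 = -18.80°.
Δφ = 51.88 − 21.31 = 30.57°.
a = sin²(Δφ/2) + cos φ₁ · cos φ₂ · sin²(Δλ/2) = 0.084837.
c = 2·atan2(√a, √(1−a)) = 0.59110 rad → d = 6371·c ≈ 3765.92 km.

3766 km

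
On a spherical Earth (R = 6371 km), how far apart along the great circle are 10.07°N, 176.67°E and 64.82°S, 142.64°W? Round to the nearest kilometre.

Δλ = -142.64 − 176.67 = -319.31°; wrapped into (−180°, 180°]: 40.69°.
Δφ = -64.82 − 10.07 = -74.89°.
a = sin²(Δφ/2) + cos φ₁ · cos φ₂ · sin²(Δλ/2) = 0.420300.
c = 2·atan2(√a, √(1−a)) = 1.41071 rad → d = 6371·c ≈ 8987.65 km.

8988 km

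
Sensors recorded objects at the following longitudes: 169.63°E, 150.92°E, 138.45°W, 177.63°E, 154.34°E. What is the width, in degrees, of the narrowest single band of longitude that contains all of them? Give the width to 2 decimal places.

Sort the longitudes: -138.45°, +150.92°, +154.34°, +169.63°, +177.63°.
Eastward gaps between consecutive values (wrapping around): 289.37°, 3.42°, 15.29°, 8.00°, 43.92°.
Largest gap = 289.37° ⇒ minimal covering band is its complement: 360° − 289.37° = 70.63°.
Band runs from +150.92° eastward to -138.45°, crossing the antimeridian.

70.63°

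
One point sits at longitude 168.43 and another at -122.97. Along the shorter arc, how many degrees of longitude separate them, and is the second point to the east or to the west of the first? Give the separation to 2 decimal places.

68.60° east

Raw difference: -122.97 − 168.43 = -291.4°.
Normalise into (−180°, 180°]: -291.4° + 360° = 68.6°.
Positive ⇒ the second point lies to the east; separation 68.60°.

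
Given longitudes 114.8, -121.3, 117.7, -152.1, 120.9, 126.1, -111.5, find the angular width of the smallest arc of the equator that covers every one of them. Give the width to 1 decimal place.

Sort the longitudes: -152.1°, -121.3°, -111.5°, +114.8°, +117.7°, +120.9°, +126.1°.
Eastward gaps between consecutive values (wrapping around): 30.8°, 9.8°, 226.3°, 2.9°, 3.2°, 5.2°, 81.8°.
Largest gap = 226.3° ⇒ minimal covering band is its complement: 360° − 226.3° = 133.7°.
Band runs from +114.8° eastward to -111.5°, crossing the antimeridian.

133.7°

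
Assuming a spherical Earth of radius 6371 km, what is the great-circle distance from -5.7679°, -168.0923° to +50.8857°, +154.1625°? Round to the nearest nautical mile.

Δλ = 154.1625 − -168.0923 = 322.2548°; wrapped into (−180°, 180°]: -37.7452°.
Δφ = 50.8857 − -5.7679 = 56.6536°.
a = sin²(Δφ/2) + cos φ₁ · cos φ₂ · sin²(Δλ/2) = 0.290824.
c = 2·atan2(√a, √(1−a)) = 1.13917 rad → d = 6371·c ≈ 7257.62 km ≈ 3918.80 nmi.

3919 nmi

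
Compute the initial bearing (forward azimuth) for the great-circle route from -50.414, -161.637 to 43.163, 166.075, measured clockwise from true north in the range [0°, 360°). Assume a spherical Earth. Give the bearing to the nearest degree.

337°

Δλ = 166.075 − -161.637 = 327.712°; wrapped into (−180°, 180°]: -32.288°.
θ = atan2( sin Δλ · cos φ₂ , cos φ₁ · sin φ₂ − sin φ₁ · cos φ₂ · cos Δλ )
  = atan2(-0.38963, 0.91113) = -23.153° → normalised to [0°, 360°): 336.847°.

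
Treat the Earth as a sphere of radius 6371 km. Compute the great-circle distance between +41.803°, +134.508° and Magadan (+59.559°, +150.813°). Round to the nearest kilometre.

2270 km

Δλ = 150.813 − 134.508 = 16.305°.
Δφ = 59.559 − 41.803 = 17.756°.
a = sin²(Δφ/2) + cos φ₁ · cos φ₂ · sin²(Δλ/2) = 0.031413.
c = 2·atan2(√a, √(1−a)) = 0.35636 rad → d = 6371·c ≈ 2270.35 km.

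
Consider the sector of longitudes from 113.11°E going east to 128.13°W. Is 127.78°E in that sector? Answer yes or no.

Yes

Band width going east from +113.11° to -128.13°: ((-128.13 − 113.11) mod 360) = 118.76°.
Offset of +127.78° east of the west edge: ((127.78 − 113.11) mod 360) = 14.67°.
14.67° ≤ 118.76° ⇒ inside.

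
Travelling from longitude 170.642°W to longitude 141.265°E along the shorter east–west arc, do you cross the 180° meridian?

Naïve |141.265 − -170.642| = 311.907° > 180°, so the shorter arc goes the other way round — across 180°.
Signed shortest Δλ = ((141.265 − -170.642 + 180) mod 360) − 180 = -48.093°.
Going west by 48.093° from -170.642° passes through 180° before reaching +141.265°.

Yes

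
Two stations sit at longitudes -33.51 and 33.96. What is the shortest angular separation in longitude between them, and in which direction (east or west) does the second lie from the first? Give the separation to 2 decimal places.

67.47° east

Raw difference: 33.96 − -33.51 = 67.47°.
Normalise into (−180°, 180°]: 67.47° stays 67.47°.
Positive ⇒ the second point lies to the east; separation 67.47°.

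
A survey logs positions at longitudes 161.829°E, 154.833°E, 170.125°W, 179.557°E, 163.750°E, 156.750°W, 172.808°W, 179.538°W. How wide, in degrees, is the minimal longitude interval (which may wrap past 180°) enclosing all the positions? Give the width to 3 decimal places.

Sort the longitudes: -179.538°, -172.808°, -170.125°, -156.750°, +154.833°, +161.829°, +163.750°, +179.557°.
Eastward gaps between consecutive values (wrapping around): 6.730°, 2.683°, 13.375°, 311.583°, 6.996°, 1.921°, 15.807°, 0.905°.
Largest gap = 311.583° ⇒ minimal covering band is its complement: 360° − 311.583° = 48.417°.
Band runs from +154.833° eastward to -156.750°, crossing the antimeridian.

48.417°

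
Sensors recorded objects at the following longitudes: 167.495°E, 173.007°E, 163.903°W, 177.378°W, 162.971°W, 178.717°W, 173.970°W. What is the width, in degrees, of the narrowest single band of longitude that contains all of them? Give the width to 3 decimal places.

Sort the longitudes: -178.717°, -177.378°, -173.970°, -163.903°, -162.971°, +167.495°, +173.007°.
Eastward gaps between consecutive values (wrapping around): 1.339°, 3.408°, 10.067°, 0.932°, 330.466°, 5.512°, 8.276°.
Largest gap = 330.466° ⇒ minimal covering band is its complement: 360° − 330.466° = 29.534°.
Band runs from +167.495° eastward to -162.971°, crossing the antimeridian.

29.534°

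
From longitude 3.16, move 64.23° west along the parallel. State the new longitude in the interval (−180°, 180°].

Start at +3.16°; shift −64.23° → -61.07°.
-61.07° already lies in (−180°, 180°].

-61.07°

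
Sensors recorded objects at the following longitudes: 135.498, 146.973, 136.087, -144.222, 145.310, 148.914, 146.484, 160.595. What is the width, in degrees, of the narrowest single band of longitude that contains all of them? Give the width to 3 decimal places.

Sort the longitudes: -144.222°, +135.498°, +136.087°, +145.310°, +146.484°, +146.973°, +148.914°, +160.595°.
Eastward gaps between consecutive values (wrapping around): 279.720°, 0.589°, 9.223°, 1.174°, 0.489°, 1.941°, 11.681°, 55.183°.
Largest gap = 279.720° ⇒ minimal covering band is its complement: 360° − 279.720° = 80.280°.
Band runs from +135.498° eastward to -144.222°, crossing the antimeridian.

80.280°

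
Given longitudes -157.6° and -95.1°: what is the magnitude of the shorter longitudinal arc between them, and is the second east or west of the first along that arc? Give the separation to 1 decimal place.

Raw difference: -95.1 − -157.6 = 62.5°.
Normalise into (−180°, 180°]: 62.5° stays 62.5°.
Positive ⇒ the second point lies to the east; separation 62.5°.

62.5° east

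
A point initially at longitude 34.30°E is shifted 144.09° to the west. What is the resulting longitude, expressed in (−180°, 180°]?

109.79°W

Start at +34.30°; shift −144.09° → -109.79°.
-109.79° already lies in (−180°, 180°].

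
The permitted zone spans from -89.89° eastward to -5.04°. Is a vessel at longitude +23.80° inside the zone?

No

Band width going east from -89.89° to -5.04°: ((-5.04 − -89.89) mod 360) = 84.85°.
Offset of +23.80° east of the west edge: ((23.80 − -89.89) mod 360) = 113.69°.
113.69° > 84.85° ⇒ outside.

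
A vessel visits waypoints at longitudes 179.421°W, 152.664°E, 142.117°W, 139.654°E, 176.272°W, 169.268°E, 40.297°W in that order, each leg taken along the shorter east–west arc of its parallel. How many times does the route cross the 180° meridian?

Leg 1: -179.421° → +152.664°, shortest Δλ = -27.915° (west) — crosses 180°.
Leg 2: +152.664° → -142.117°, shortest Δλ = 65.219° (east) — crosses 180°.
Leg 3: -142.117° → +139.654°, shortest Δλ = -78.229° (west) — crosses 180°.
Leg 4: +139.654° → -176.272°, shortest Δλ = 44.074° (east) — crosses 180°.
Leg 5: -176.272° → +169.268°, shortest Δλ = -14.46° (west) — crosses 180°.
Leg 6: +169.268° → -40.297°, shortest Δλ = 150.435° (east) — crosses 180°.
Total crossings: 6.

6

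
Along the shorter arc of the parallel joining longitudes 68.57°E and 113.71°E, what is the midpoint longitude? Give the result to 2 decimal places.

Signed shortest Δλ from +68.57° to +113.71° is +45.14°.
Midpoint longitude = +68.57° + (+45.14°)/2 = +68.57° + 22.57° = +91.14°.

91.14°E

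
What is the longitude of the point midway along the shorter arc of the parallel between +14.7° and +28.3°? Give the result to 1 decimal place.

+21.5°

Signed shortest Δλ from +14.7° to +28.3° is +13.6°.
Midpoint longitude = +14.7° + (+13.6°)/2 = +14.7° + 6.8° = +21.5°.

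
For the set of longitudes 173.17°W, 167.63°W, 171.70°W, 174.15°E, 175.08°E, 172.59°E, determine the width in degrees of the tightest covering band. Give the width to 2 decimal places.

Sort the longitudes: -173.17°, -171.70°, -167.63°, +172.59°, +174.15°, +175.08°.
Eastward gaps between consecutive values (wrapping around): 1.47°, 4.07°, 340.22°, 1.56°, 0.93°, 11.75°.
Largest gap = 340.22° ⇒ minimal covering band is its complement: 360° − 340.22° = 19.78°.
Band runs from +172.59° eastward to -167.63°, crossing the antimeridian.

19.78°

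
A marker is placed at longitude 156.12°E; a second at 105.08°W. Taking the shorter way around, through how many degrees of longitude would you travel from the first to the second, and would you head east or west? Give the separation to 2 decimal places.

98.80° east

Raw difference: -105.08 − 156.12 = -261.2°.
Normalise into (−180°, 180°]: -261.2° + 360° = 98.8°.
Positive ⇒ the second point lies to the east; separation 98.80°.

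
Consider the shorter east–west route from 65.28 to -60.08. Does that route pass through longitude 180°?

No

Signed shortest Δλ = ((-60.08 − 65.28 + 180) mod 360) − 180 = -125.36°.
Going west by 125.36° from +65.28° reaches -60.08° without touching 180°.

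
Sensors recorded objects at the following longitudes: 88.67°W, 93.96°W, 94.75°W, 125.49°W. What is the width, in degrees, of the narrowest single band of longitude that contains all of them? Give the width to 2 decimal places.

36.82°

Sort the longitudes: -125.49°, -94.75°, -93.96°, -88.67°.
Eastward gaps between consecutive values (wrapping around): 30.74°, 0.79°, 5.29°, 323.18°.
Largest gap = 323.18° ⇒ minimal covering band is its complement: 360° − 323.18° = 36.82°.
Band runs from -125.49° eastward to -88.67°.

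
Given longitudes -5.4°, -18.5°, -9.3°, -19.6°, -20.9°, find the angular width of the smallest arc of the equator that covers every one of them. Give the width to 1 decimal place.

Sort the longitudes: -20.9°, -19.6°, -18.5°, -9.3°, -5.4°.
Eastward gaps between consecutive values (wrapping around): 1.3°, 1.1°, 9.2°, 3.9°, 344.5°.
Largest gap = 344.5° ⇒ minimal covering band is its complement: 360° − 344.5° = 15.5°.
Band runs from -20.9° eastward to -5.4°.

15.5°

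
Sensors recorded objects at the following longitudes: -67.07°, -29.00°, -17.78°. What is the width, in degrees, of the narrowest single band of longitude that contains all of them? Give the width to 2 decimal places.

49.29°

Sort the longitudes: -67.07°, -29.00°, -17.78°.
Eastward gaps between consecutive values (wrapping around): 38.07°, 11.22°, 310.71°.
Largest gap = 310.71° ⇒ minimal covering band is its complement: 360° − 310.71° = 49.29°.
Band runs from -67.07° eastward to -17.78°.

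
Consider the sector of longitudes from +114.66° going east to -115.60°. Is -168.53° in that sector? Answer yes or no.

Band width going east from +114.66° to -115.60°: ((-115.60 − 114.66) mod 360) = 129.74°.
Offset of -168.53° east of the west edge: ((-168.53 − 114.66) mod 360) = 76.81°.
76.81° ≤ 129.74° ⇒ inside.

Yes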